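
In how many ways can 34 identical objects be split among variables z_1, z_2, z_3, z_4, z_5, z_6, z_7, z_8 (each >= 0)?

Stars and bars with 34 stars and 7 bars:
C(34+8-1, 8-1) = C(41,7).

Final answer: C(41,7) = 22481940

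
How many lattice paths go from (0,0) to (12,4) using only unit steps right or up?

Each path has 12 right steps and 4 up steps in some order (16 steps total).
Choose which 4 of the 16 steps are up: C(16,4).

Final answer: C(16,4) = 1820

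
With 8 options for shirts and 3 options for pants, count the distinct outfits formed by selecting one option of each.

By the multiplication principle: 8 x 3.

Final answer: 24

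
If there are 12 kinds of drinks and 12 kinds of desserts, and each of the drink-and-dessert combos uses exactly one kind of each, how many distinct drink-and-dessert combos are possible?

By the multiplication principle: 12 x 12.

Final answer: 144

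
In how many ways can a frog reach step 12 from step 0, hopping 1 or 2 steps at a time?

Let f(n) count the ways. The last step is size 1 or 2, so f(n) = f(n-1) + f(n-2) with f(1)=1, f(2)=2.
Iterating the recurrence: f(1)=1, f(2)=2, f(3)=3, f(4)=5, f(5)=8, f(6)=13, f(7)=21, f(8)=34, f(9)=55, f(10)=89, f(11)=144, f(12)=233.

Final answer: 233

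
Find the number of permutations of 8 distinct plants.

The number of ways to arrange 8 distinct objects is 8!.

Final answer: 8! = 40320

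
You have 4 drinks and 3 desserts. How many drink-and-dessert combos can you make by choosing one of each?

By the multiplication principle: 4 x 3.

Final answer: 12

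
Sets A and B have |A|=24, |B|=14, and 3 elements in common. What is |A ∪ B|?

|A union B| = |A| + |B| - |A intersect B| = 24 + 14 - 3.

Final answer: 35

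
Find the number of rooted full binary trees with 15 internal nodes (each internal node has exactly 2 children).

This is counted by the nth Catalan number C_n. Here n = 15.
C_n = C(2n,n)/(n+1), so C_{15} = C(30,15)/16 = 155117520/16.

Final answer: C_{15} = 9694845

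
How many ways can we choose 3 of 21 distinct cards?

C(21,3) = 21!/(3! x 18!).

Final answer: \binom{21}{3} = 1330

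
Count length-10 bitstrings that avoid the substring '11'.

Classify by the final bit: ...0 gives a(n-1) strings, ...01 gives a(n-2) strings. Thus a(n) = a(n-1) + a(n-2) with a(1)=2, a(2)=3.
Building up term by term: a(1)=2, a(2)=3, a(3)=5, a(4)=8, a(5)=13, a(6)=21, a(7)=34, a(8)=55, a(9)=89, a(10)=144.

Final answer: 144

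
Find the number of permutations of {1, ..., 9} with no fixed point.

D(n) = (n-1)(D(n-1) + D(n-2)), D(0)=1, D(1)=0.
D(2) = 1 x (0 + 1) = 1
D(3) = 2 x (1 + 0) = 2
D(4) = 3 x (2 + 1) = 9
D(5) = 4 x (9 + 2) = 44
D(6) = 5 x (44 + 9) = 265
D(7) = 6 x (265 + 44) = 1854
D(8) = 7 x (1854 + 265) = 14833
D(9) = 8 x (D(8) + D(7)) = 8 x (14833 + 1854)

Final answer: D(9) = 133496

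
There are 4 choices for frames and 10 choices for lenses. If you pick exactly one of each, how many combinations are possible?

By the multiplication principle: 4 x 10.

Final answer: 40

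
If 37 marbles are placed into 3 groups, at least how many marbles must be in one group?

By the pigeonhole principle: ceiling(37/3).

Final answer: 13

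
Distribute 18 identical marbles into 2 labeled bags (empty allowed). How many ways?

Stars and bars: C(n+k-1, k-1) = C(19,1).

Final answer: C(19,1) = 19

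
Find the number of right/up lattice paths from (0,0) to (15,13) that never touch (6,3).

Total paths to (15,13): C(28,13) = 37442160.
Paths through (6,3): C(9,3) x C(19,10) = 7759752.
Avoiding (6,3): 37442160 - 7759752.

Final answer: 29682408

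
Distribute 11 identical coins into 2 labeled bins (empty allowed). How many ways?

Stars and bars: C(n+k-1, k-1) = C(12,1).

Final answer: C(12,1) = 12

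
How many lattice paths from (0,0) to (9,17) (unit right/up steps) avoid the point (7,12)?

Total paths to (9,17): C(26,17) = 3124550.
Paths through (7,12): C(19,12) x C(7,5) = 1058148.
Avoiding (7,12): 3124550 - 1058148.

Final answer: 2066402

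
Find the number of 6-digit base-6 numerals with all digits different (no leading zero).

First digit: 5 (nonzero). Second: 5 (not first). Third: 4, etc.
Total: 5 x 5 x 4 x 3 x 2 x 1.

Final answer: 600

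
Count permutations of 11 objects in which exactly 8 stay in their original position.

Choose which 8 elements are fixed: C(11,8) = 165.
Derange the remaining 3 using D(j) = (j-1)(D(j-1) + D(j-2)), D(0)=1, D(1)=0: D(2)=1, D(3)=2.
Total: 165 x 2.

Final answer: C(11,8) D(3) = 330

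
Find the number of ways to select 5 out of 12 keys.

C(12,5) = 12!/(5! x (12-5)!).

Final answer: C(12,5) = 792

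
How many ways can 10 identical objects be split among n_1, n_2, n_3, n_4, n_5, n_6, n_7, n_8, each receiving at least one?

Substitute n'_i = n_i - 1 (so n'_i >= 0). Then sum n'_i = 10 - 8 = 2.
Stars and bars: C(2+8-1, 8-1) = C(9,7).

Final answer: C(9,7) = 36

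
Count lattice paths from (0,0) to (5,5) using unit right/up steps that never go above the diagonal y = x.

Total monotonic paths to (5,5): C(10,5) = 252.
A path is bad iff it touches y = x + 1; reflecting its initial segment maps bad paths bijectively onto all paths to (4,6), of which there are C(10,6) = 210.
Valid Dyck paths: 252 - 210.
(Equivalently, C_{5} = C(10,5)/6 = 252/6.)

Final answer: C_{5} = 42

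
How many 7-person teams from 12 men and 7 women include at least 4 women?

Sum over valid woman counts:
C(7,4)C(12,3) = 7700
C(7,5)C(12,2) = 1386
C(7,6)C(12,1) = 84
C(7,7)C(12,0) = 1
Total: 7700 + 1386 + 84 + 1.

Final answer: 9171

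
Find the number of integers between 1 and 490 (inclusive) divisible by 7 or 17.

Multiples of 7: 70. Multiples of 17: 28. Of both (lcm=119): 4.
By inclusion-exclusion: 70 + 28 - 4.

Final answer: 94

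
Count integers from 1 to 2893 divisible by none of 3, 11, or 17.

|div by 3|=964, |div by 11|=263, |div by 17|=170.
|div by 3&11|=87, |div by 3&17|=56, |div by 11&17|=15, |div by all|=5.
By inclusion-exclusion, divisible by at least one: 964+263+170-87-56-15+5 = 1244.
Not divisible by any: 2893 - 1244.

Final answer: 1649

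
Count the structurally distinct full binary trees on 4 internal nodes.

This is counted by the nth Catalan number C_n. Here n = 4.
C_n = C(2n,n) - C(2n,n+1), so C_{4} = C(8,4) - C(8,5) = 70 - 56.

Final answer: C_{4} = 14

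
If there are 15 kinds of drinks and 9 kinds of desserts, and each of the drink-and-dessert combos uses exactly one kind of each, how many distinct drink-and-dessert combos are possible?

By the multiplication principle: 15 x 9.

Final answer: 135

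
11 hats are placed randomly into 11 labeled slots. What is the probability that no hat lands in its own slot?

Derangements satisfy D(n) = (n-1)(D(n-1) + D(n-2)), starting from D(0)=1, D(1)=0.
Building up: D(2)=1, D(3)=2, D(4)=9, D(5)=44, D(6)=265, D(7)=1854, D(8)=14833, D(9)=133496, D(10)=1334961, D(11)=14684570.
Total arrangements: 11! = 39916800.
Probability = D(11)/11! = 1468457/3991680.

Final answer: D(11)/11! = 14684570/39916800 = 0.367879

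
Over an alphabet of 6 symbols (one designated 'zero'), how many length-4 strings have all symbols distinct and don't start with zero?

The leading digit has 5 choices (anything but zero); the next has 5 (anything but the first), then 4, and so on, one fewer each time.
Total: 5 x 5 x 4 x 3.

Final answer: 300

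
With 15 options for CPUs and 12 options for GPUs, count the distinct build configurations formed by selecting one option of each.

By the multiplication principle: 15 x 12.

Final answer: 180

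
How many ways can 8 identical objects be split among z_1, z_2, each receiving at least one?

Substitute z'_i = z_i - 1 (so z'_i >= 0). Then sum z'_i = 8 - 2 = 6.
Stars and bars: C(6+2-1, 2-1) = C(7,1).

Final answer: C(7,1) = 7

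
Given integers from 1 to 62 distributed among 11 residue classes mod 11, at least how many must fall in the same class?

By pigeonhole with 62 objects and 11 categories: ceiling(62/11).

Final answer: 6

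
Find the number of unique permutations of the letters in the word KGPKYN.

Letters (G:1, K:2, N:1, P:1, Y:1). Total letters: 6.
Permutations = 6!/(2!).

Final answer: 360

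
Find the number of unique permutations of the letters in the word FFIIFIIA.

Letters (A:1, F:3, I:4). Total letters: 8.
Permutations = 8!/(4! x 3!).

Final answer: 280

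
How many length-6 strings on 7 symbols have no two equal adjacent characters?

Let g(n) count such strings. g(1) = 7, and each valid string of length n-1 extends in 6 ways (any symbol but the last), so g(n) = 6 g(n-1).
Total: g(6) = 7 x 6^5.

Final answer: 7 x 6^{5} = 54432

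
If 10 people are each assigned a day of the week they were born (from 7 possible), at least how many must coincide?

There are 7 possible values for day of the week they were born. With 10 people and 7 categories, by pigeonhole: ceiling(10/7).

Final answer: 2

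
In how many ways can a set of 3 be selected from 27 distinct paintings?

C(27,3) = 27!/(3! x 24!).

Final answer: \binom{27}{3} = 2925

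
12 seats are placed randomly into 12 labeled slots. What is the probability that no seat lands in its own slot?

Derangements satisfy D(n) = (n-1)(D(n-1) + D(n-2)), starting from D(0)=1, D(1)=0.
Building up: D(2)=1, D(3)=2, D(4)=9, D(5)=44, D(6)=265, D(7)=1854, D(8)=14833, D(9)=133496, D(10)=1334961, D(11)=14684570, D(12)=176214841.
Total arrangements: 12! = 479001600.
Probability = D(12)/12! = 16019531/43545600.

Final answer: D(12)/12! = 176214841/479001600 = 0.367879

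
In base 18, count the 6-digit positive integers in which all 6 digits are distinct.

The leading digit has 17 choices (anything but zero); the next has 17 (anything but the first), then 16, and so on, one fewer each time.
Total: 17 x 17 x 16 x 15 x 14 x 13.

Final answer: 12623520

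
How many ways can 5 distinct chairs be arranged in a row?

The number of ways to arrange 5 distinct objects is 5!.

Final answer: 5! = 120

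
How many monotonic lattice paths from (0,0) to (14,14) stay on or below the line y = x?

Total monotonic paths to (14,14): C(28,14) = 40116600.
Reflecting each bad path at its first crossing gives a bijection with paths to (13,15): C(28,15) = 37442160.
Valid Dyck paths: 40116600 - 37442160.
(This is the Catalan number C_{14}.)

Final answer: C_{14} = 2674440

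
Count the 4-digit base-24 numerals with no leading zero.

In base 24, the leading digit has 23 choices (1..23); each of the remaining 3 digits has 24 choices.
Total: 23 x 24^3.

Final answer: 317952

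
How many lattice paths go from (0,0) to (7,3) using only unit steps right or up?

Each path has 7 right steps and 3 up steps in some order (10 steps total).
Choose which 3 of the 10 steps are up: C(10,3).

Final answer: C(10,3) = 120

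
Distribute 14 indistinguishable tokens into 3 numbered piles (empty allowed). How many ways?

Stars and bars: C(n+k-1, k-1) = C(16,2).

Final answer: C(16,2) = 120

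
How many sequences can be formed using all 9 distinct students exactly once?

The number of ways to arrange 9 distinct objects is 9!.

Final answer: 9! = 362880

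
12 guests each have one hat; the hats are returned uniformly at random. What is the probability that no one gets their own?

Use the recurrence D(n) = (n-1)(D(n-1) + D(n-2)) with D(0)=1, D(1)=0.
Building up: D(2)=1, D(3)=2, D(4)=9, D(5)=44, D(6)=265, D(7)=1854, D(8)=14833, D(9)=133496, D(10)=1334961, D(11)=14684570, D(12)=176214841.
Total arrangements: 12! = 479001600.
Probability = D(12)/12! = 16019531/43545600.

Final answer: D(12)/12! = 176214841/479001600 = 0.367879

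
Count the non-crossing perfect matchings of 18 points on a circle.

This is counted by the nth Catalan number C_n. Here n = 18/2 = 9.
C_n = C(2n,n) - C(2n,n+1), so C_{9} = C(18,9) - C(18,10) = 48620 - 43758.

Final answer: C_{9} = 4862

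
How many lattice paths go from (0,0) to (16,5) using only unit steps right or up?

Each path has 16 right steps and 5 up steps in some order (21 steps total).
Choose which 5 of the 21 steps are up: C(21,5).

Final answer: C(21,5) = 20349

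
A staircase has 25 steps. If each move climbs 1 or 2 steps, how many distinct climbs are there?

Condition on the final move: it is a 1-step (f(n-1) ways to get there) or a 2-step (f(n-2) ways), so f(n) = f(n-1) + f(n-2), with f(1)=1, f(2)=2.
Iterating the recurrence: f(1)=1, f(2)=2, f(3)=3, f(4)=5, f(5)=8, f(6)=13, f(7)=21, f(8)=34, f(9)=55, f(10)=89, f(11)=144, f(12)=233, f(13)=377, f(14)=610, f(15)=987, f(16)=1597, f(17)=2584, f(18)=4181, f(19)=6765, f(20)=10946, f(21)=17711, f(22)=28657, f(23)=46368, f(24)=75025, f(25)=121393.

Final answer: 121393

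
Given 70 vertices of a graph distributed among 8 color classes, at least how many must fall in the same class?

By pigeonhole with 70 objects and 8 categories: ceiling(70/8).

Final answer: 9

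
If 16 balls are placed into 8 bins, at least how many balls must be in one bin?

By the pigeonhole principle: ceiling(16/8).

Final answer: 2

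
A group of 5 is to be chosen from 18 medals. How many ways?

C(18,5) = 18!/(5! x 13!).

Final answer: \binom{18}{5} = 8568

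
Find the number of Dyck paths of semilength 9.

Total monotonic paths to (9,9): C(18,9) = 48620.
Paths that cross above y=x (reflection bijection): C(18,10) = 43758.
Valid Dyck paths: 48620 - 43758.
(Equivalently, C_{9} = C(18,9)/10 = 48620/10.)

Final answer: C_{9} = 4862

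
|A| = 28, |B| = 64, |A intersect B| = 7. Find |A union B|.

|A union B| = |A| + |B| - |A intersect B| = 28 + 64 - 7.

Final answer: 85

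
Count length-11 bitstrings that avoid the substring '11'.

Let a(n) count valid strings. If the last bit is 0 the prefix is any valid string of length n-1; if it is 1 the string must end in 01 with a valid prefix of length n-2. So a(n) = a(n-1) + a(n-2), a(1)=2, a(2)=3.
Computing successive values: a(1)=2, a(2)=3, a(3)=5, a(4)=8, a(5)=13, a(6)=21, a(7)=34, a(8)=55, a(9)=89, a(10)=144, a(11)=233.

Final answer: 233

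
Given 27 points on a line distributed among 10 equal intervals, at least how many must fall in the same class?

By pigeonhole with 27 objects and 10 categories: ceiling(27/10).

Final answer: 3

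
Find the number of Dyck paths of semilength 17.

Total monotonic paths to (17,17): C(34,17) = 2333606220.
By the reflection principle, paths that go above the diagonal number C(34,18) = 2203961430.
Valid Dyck paths: 2333606220 - 2203961430.
(Check: C(34,17) - C(34,18) = C(34,17)/18, the Catalan number C_{17}.)

Final answer: C_{17} = 129644790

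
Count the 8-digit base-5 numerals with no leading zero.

Leading digit: 4 options (nonzero). Other 7 digit(s): 5 options each.
Total: 4 x 5^7.

Final answer: 312500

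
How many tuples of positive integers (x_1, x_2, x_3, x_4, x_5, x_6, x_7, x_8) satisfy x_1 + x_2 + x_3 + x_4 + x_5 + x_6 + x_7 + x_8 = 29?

Substitute x'_i = x_i - 1 (so x'_i >= 0). Then sum x'_i = 29 - 8 = 21.
Stars and bars: C(21+8-1, 8-1) = C(28,7).

Final answer: C(28,7) = 1184040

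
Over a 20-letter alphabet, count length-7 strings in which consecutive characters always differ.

Let g(n) count such strings. g(1) = 20, and each valid string of length n-1 extends in 19 ways (any symbol but the last), so g(n) = 19 g(n-1).
Total: g(7) = 20 x 19^6.

Final answer: 20 x 19^{6} = 940917620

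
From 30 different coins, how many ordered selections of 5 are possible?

P(30,5) = 30!/(30-5)! = 30!/25!.

Final answer: P(30,5) = 17100720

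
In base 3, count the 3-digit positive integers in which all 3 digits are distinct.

First digit: 2 (nonzero). Second: 2 (not first). Third: 1, etc.
Total: 2 x 2 x 1.

Final answer: 4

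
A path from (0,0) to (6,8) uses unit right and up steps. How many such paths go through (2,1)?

Paths (0,0)->(2,1): C(3,1) = 3.
Paths (2,1)->(6,8): C(11,7) = 330.
By multiplication principle: 3 x 330.

Final answer: 990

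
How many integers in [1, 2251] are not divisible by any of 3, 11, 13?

|div by 3|=750, |div by 11|=204, |div by 13|=173.
|div by 3&11|=68, |div by 3&13|=57, |div by 11&13|=15, |div by all|=5.
By inclusion-exclusion, divisible by at least one: 750+204+173-68-57-15+5 = 992.
Not divisible by any: 2251 - 992.

Final answer: 1259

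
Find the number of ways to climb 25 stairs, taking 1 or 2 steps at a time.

Condition on the final move: it is a 1-step (f(n-1) ways to get there) or a 2-step (f(n-2) ways), so f(n) = f(n-1) + f(n-2), with f(1)=1, f(2)=2.
Building up term by term: f(1)=1, f(2)=2, f(3)=3, f(4)=5, f(5)=8, f(6)=13, f(7)=21, f(8)=34, f(9)=55, f(10)=89, f(11)=144, f(12)=233, f(13)=377, f(14)=610, f(15)=987, f(16)=1597, f(17)=2584, f(18)=4181, f(19)=6765, f(20)=10946, f(21)=17711, f(22)=28657, f(23)=46368, f(24)=75025, f(25)=121393.

Final answer: 121393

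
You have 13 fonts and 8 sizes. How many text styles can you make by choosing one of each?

By the multiplication principle: 13 x 8.

Final answer: 104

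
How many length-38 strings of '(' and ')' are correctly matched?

This is counted by the nth Catalan number C_n. Here n = 19 (pairs).
C_n = C(2n,n)/(n+1), so C_{19} = C(38,19)/20 = 35345263800/20.

Final answer: C_{19} = 1767263190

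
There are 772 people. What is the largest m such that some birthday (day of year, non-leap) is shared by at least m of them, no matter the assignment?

There are 365 possible values for birthday (day of year, non-leap). With 772 people and 365 categories, by pigeonhole: ceiling(772/365).

Final answer: 3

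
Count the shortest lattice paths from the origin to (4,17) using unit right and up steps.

Each path has 4 right steps and 17 up steps in some order (21 steps total).
Choose which 17 of the 21 steps are up: C(21,17).

Final answer: C(21,17) = 5985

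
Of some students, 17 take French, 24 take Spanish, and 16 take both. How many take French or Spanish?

|A union B| = |A| + |B| - |A intersect B| = 17 + 24 - 16.

Final answer: 25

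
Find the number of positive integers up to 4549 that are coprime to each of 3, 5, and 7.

|div by 3|=1516, |div by 5|=909, |div by 7|=649.
|div by 3&5|=303, |div by 3&7|=216, |div by 5&7|=129, |div by all|=43.
By inclusion-exclusion, divisible by at least one: 1516+909+649-303-216-129+43 = 2469.
Not divisible by any: 4549 - 2469.

Final answer: 2080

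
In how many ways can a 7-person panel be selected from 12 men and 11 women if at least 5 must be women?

Sum over valid woman counts:
C(11,5)C(12,2) = 30492
C(11,6)C(12,1) = 5544
C(11,7)C(12,0) = 330
Total: 30492 + 5544 + 330.

Final answer: 36366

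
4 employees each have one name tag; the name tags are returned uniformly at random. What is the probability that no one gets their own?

Use the recurrence D(n) = (n-1)(D(n-1) + D(n-2)) with D(0)=1, D(1)=0.
Building up: D(2)=1, D(3)=2, D(4)=9.
Total arrangements: 4! = 24.
Probability = D(4)/4! = 3/8.

Final answer: D(4)/4! = 9/24 = 0.375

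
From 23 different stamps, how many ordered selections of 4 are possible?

P(23,4) = 23!/(23-4)! = 23!/19!.

Final answer: P(23,4) = 212520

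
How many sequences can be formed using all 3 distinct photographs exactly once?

The number of ways to arrange 3 distinct objects is 3!.

Final answer: 3! = 6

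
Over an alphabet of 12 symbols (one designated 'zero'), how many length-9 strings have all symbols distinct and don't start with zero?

First digit: 11 (nonzero). Second: 11 (not first). Third: 10, etc.
Total: 11 x 11 x 10 x 9 x 8 x 7 x 6 x 5 x 4.

Final answer: 73180800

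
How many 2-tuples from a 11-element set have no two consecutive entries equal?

First character: 11 choices. Each subsequent: 10 choices (must differ from the previous one).
Total: 11 x 10^1.

Final answer: 11 x 10^{1} = 110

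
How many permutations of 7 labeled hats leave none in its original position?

Use the recurrence D(n) = (n-1)(D(n-1) + D(n-2)) with D(0)=1, D(1)=0.
D(2) = 1 x (0 + 1) = 1
D(3) = 2 x (1 + 0) = 2
D(4) = 3 x (2 + 1) = 9
D(5) = 4 x (9 + 2) = 44
D(6) = 5 x (44 + 9) = 265
D(7) = 6 x (D(6) + D(5)) = 6 x (265 + 44)

Final answer: D(7) = 1854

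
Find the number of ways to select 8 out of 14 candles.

C(14,8) = 14!/(8! x (14-8)!).

Final answer: C(14,8) = 3003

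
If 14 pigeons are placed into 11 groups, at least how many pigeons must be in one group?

By the pigeonhole principle: ceiling(14/11).

Final answer: 2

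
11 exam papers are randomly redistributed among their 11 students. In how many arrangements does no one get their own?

Derangements satisfy D(n) = (n-1)(D(n-1) + D(n-2)), starting from D(0)=1, D(1)=0.
D(2) = 1 x (0 + 1) = 1
D(3) = 2 x (1 + 0) = 2
D(4) = 3 x (2 + 1) = 9
D(5) = 4 x (9 + 2) = 44
D(6) = 5 x (44 + 9) = 265
D(7) = 6 x (265 + 44) = 1854
D(8) = 7 x (1854 + 265) = 14833
D(9) = 8 x (14833 + 1854) = 133496
D(10) = 9 x (133496 + 14833) = 1334961
D(11) = 10 x (D(10) + D(9)) = 10 x (1334961 + 133496)

Final answer: D(11) = 14684570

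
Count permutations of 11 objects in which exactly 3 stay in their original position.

Choose which 3 elements are fixed: C(11,3) = 165.
Derange the remaining 8 using D(j) = (j-1)(D(j-1) + D(j-2)), D(0)=1, D(1)=0: D(2)=1, D(3)=2, D(4)=9, D(5)=44, D(6)=265, D(7)=1854, D(8)=14833.
Total: 165 x 14833.

Final answer: C(11,3) D(8) = 2447445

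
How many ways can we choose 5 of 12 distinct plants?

C(12,5) = 12!/(5! x (12-5)!).

Final answer: C(12,5) = 792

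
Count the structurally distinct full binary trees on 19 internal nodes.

This is counted by the nth Catalan number C_n. Here n = 19.
C_n = C(2n,n) - C(2n,n+1), so C_{19} = C(38,19) - C(38,20) = 35345263800 - 33578000610.

Final answer: C_{19} = 1767263190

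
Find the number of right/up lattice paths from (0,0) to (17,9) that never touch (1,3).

Total paths to (17,9): C(26,9) = 3124550.
Paths through (1,3): C(4,3) x C(22,6) = 298452.
Avoiding (1,3): 3124550 - 298452.

Final answer: 2826098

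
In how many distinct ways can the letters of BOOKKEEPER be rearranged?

Letters (B:1, E:3, K:2, O:2, P:1, R:1). Total letters: 10.
Permutations = 10!/(3! x 2! x 2!).

Final answer: 151200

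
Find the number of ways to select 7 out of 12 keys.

C(12,7) = 12!/(7! x 5!).

Final answer: \binom{12}{7} = 792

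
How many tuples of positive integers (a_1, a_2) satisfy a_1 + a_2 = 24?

Substitute a'_i = a_i - 1 (so a'_i >= 0). Then sum a'_i = 24 - 2 = 22.
Stars and bars: C(22+2-1, 2-1) = C(23,1).

Final answer: C(23,1) = 23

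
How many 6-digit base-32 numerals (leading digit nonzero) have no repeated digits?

The leading digit has 31 choices (anything but zero); the next has 31 (anything but the first), then 30, and so on, one fewer each time.
Total: 31 x 31 x 30 x 29 x 28 x 27.

Final answer: 632068920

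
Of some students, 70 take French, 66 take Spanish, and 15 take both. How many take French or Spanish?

|A union B| = |A| + |B| - |A intersect B| = 70 + 66 - 15.

Final answer: 121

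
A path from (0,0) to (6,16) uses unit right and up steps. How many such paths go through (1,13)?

Paths (0,0)->(1,13): C(14,13) = 14.
Paths (1,13)->(6,16): C(8,3) = 56.
By multiplication principle: 14 x 56.

Final answer: 784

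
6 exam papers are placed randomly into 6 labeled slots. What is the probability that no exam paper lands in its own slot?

Derangements satisfy D(n) = (n-1)(D(n-1) + D(n-2)), starting from D(0)=1, D(1)=0.
Building up: D(2)=1, D(3)=2, D(4)=9, D(5)=44, D(6)=265.
Total arrangements: 6! = 720.
Probability = D(6)/6! = 53/144.

Final answer: D(6)/6! = 265/720 = 0.368056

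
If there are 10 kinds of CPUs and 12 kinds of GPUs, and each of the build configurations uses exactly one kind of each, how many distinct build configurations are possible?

By the multiplication principle: 10 x 12.

Final answer: 120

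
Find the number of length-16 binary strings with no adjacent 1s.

Classify by the final bit: ...0 gives a(n-1) strings, ...01 gives a(n-2) strings. Thus a(n) = a(n-1) + a(n-2) with a(1)=2, a(2)=3.
Iterating the recurrence: a(1)=2, a(2)=3, a(3)=5, a(4)=8, a(5)=13, a(6)=21, a(7)=34, a(8)=55, a(9)=89, a(10)=144, a(11)=233, a(12)=377, a(13)=610, a(14)=987, a(15)=1597, a(16)=2584.

Final answer: 2584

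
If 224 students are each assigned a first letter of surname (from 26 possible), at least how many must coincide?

There are 26 possible values for first letter of surname. With 224 students and 26 categories, by pigeonhole: ceiling(224/26).

Final answer: 9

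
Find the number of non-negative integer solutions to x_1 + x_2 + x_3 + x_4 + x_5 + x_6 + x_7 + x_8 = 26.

Stars and bars with 26 stars and 7 bars:
C(26+8-1, 8-1) = C(33,7).

Final answer: C(33,7) = 4272048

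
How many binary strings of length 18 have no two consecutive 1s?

A valid string ends in 0 (append to any length-(n-1) valid string) or in 01 (append to any length-(n-2) valid string), so a(n) = a(n-1) + a(n-2) with a(1)=2, a(2)=3.
Building up term by term: a(1)=2, a(2)=3, a(3)=5, a(4)=8, a(5)=13, a(6)=21, a(7)=34, a(8)=55, a(9)=89, a(10)=144, a(11)=233, a(12)=377, a(13)=610, a(14)=987, a(15)=1597, a(16)=2584, a(17)=4181, a(18)=6765.

Final answer: 6765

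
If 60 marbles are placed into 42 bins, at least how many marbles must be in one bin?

By the pigeonhole principle: ceiling(60/42).

Final answer: 2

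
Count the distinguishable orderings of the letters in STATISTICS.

Letters (A:1, C:1, I:2, S:3, T:3). Total letters: 10.
Permutations = 10!/(3! x 3! x 2!).

Final answer: 50400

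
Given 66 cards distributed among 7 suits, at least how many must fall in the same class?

By pigeonhole with 66 objects and 7 categories: ceiling(66/7).

Final answer: 10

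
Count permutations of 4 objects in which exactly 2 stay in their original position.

Choose which 2 elements are fixed: C(4,2) = 6.
Derange the remaining 2 using D(j) = (j-1)(D(j-1) + D(j-2)), D(0)=1, D(1)=0: D(2)=1.
Total: 6 x 1.

Final answer: C(4,2) D(2) = 6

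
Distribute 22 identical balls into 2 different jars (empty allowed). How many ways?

Stars and bars: C(n+k-1, k-1) = C(23,1).

Final answer: C(23,1) = 23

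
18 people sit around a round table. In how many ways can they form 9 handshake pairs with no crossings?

This is counted by the nth Catalan number C_n. Here n = 18/2 = 9.
C_n = (2n)!/(n!(n+1)!), so C_{9} = 18!/(9! x 10!) = C(18,9)/10 = 48620/10.

Final answer: C_{9} = 4862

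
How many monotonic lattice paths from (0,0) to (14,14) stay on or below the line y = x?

Total monotonic paths to (14,14): C(28,14) = 40116600.
By the reflection principle, paths that go above the diagonal number C(28,15) = 37442160.
Valid Dyck paths: 40116600 - 37442160.
(These counts are the Catalan numbers.)

Final answer: C_{14} = 2674440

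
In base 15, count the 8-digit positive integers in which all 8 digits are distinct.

First digit: 14 (nonzero). Second: 14 (not first). Third: 13, etc.
Total: 14 x 14 x 13 x 12 x 11 x 10 x 9 x 8.

Final answer: 242161920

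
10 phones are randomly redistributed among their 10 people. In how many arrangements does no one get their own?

Use the recurrence D(n) = (n-1)(D(n-1) + D(n-2)) with D(0)=1, D(1)=0.
D(2) = 1 x (0 + 1) = 1
D(3) = 2 x (1 + 0) = 2
D(4) = 3 x (2 + 1) = 9
D(5) = 4 x (9 + 2) = 44
D(6) = 5 x (44 + 9) = 265
D(7) = 6 x (265 + 44) = 1854
D(8) = 7 x (1854 + 265) = 14833
D(9) = 8 x (14833 + 1854) = 133496
D(10) = 9 x (D(9) + D(8)) = 9 x (133496 + 14833)

Final answer: D(10) = 1334961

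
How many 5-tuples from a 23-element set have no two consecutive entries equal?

First character: 23 choices. Each subsequent: 22 choices (must differ from the previous one).
Total: 23 x 22^4.

Final answer: 23 x 22^{4} = 5387888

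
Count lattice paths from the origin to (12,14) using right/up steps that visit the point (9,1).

Paths (0,0)->(9,1): C(10,1) = 10.
Paths (9,1)->(12,14): C(16,13) = 560.
By multiplication principle: 10 x 560.

Final answer: 5600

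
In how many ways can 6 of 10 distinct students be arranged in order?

P(10,6) = 10!/(10-6)! = 10!/4!.

Final answer: P(10,6) = 151200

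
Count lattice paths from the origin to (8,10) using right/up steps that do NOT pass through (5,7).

Total paths to (8,10): C(18,10) = 43758.
Paths through (5,7): C(12,7) x C(6,3) = 15840.
Avoiding (5,7): 43758 - 15840.

Final answer: 27918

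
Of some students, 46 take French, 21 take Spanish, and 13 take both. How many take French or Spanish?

|A union B| = |A| + |B| - |A intersect B| = 46 + 21 - 13.

Final answer: 54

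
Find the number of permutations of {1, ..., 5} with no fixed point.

Derangements satisfy D(n) = (n-1)(D(n-1) + D(n-2)), starting from D(0)=1, D(1)=0.
Building up: D(2)=1, D(3)=2, D(4)=9.
D(5) = 4 x (D(4) + D(3)) = 4 x (9 + 2).

Final answer: D(5) = 44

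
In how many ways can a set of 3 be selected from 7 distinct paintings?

C(7,3) = 7!/(3! x (7-3)!).

Final answer: C(7,3) = 35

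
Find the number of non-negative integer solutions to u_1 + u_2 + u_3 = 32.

Stars and bars with 32 stars and 2 bars:
C(32+3-1, 3-1) = C(34,2).

Final answer: C(34,2) = 561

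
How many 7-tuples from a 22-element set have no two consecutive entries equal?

Let g(n) count such strings. g(1) = 22, and each valid string of length n-1 extends in 21 ways (any symbol but the last), so g(n) = 21 g(n-1).
Total: g(7) = 22 x 21^6.

Final answer: 22 x 21^{6} = 1886854662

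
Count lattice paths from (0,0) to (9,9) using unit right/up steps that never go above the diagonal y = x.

Total monotonic paths to (9,9): C(18,9) = 48620.
Reflecting each bad path at its first crossing gives a bijection with paths to (8,10): C(18,10) = 43758.
Valid Dyck paths: 48620 - 43758.
(These counts are the Catalan numbers.)

Final answer: C_{9} = 4862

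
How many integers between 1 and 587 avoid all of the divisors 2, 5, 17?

|div by 2|=293, |div by 5|=117, |div by 17|=34.
|div by 2&5|=58, |div by 2&17|=17, |div by 5&17|=6, |div by all|=3.
By inclusion-exclusion, divisible by at least one: 293+117+34-58-17-6+3 = 366.
Not divisible by any: 587 - 366.

Final answer: 221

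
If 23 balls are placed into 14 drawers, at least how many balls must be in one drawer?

By the pigeonhole principle: ceiling(23/14).

Final answer: 2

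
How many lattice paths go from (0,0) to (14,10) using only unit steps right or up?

Each path has 14 right steps and 10 up steps in some order (24 steps total).
Choose which 10 of the 24 steps are up: C(24,10).

Final answer: C(24,10) = 1961256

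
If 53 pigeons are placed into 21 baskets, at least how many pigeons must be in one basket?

By the pigeonhole principle: ceiling(53/21).

Final answer: 3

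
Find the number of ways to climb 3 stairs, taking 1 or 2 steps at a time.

Condition on the final move: it is a 1-step (f(n-1) ways to get there) or a 2-step (f(n-2) ways), so f(n) = f(n-1) + f(n-2), with f(1)=1, f(2)=2.
Computing successive values: f(1)=1, f(2)=2, f(3)=3.

Final answer: 3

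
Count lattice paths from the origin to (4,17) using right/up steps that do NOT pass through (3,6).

Total paths to (4,17): C(21,17) = 5985.
Paths through (3,6): C(9,6) x C(12,11) = 1008.
Avoiding (3,6): 5985 - 1008.

Final answer: 4977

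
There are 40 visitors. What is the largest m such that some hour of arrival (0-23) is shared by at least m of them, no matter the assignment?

There are 24 possible values for hour of arrival (0-23). With 40 visitors and 24 categories, by pigeonhole: ceiling(40/24).

Final answer: 2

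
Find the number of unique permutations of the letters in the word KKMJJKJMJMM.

Letters (J:4, K:3, M:4). Total letters: 11.
Permutations = 11!/(4! x 4! x 3!).

Final answer: 11550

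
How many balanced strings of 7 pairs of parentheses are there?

This is a standard Catalan-number count: the answer is C_n. Here n = 7 (pairs).
C_n = C(2n,n)/(n+1), so C_{7} = C(14,7)/8 = 3432/8.

Final answer: C_{7} = 429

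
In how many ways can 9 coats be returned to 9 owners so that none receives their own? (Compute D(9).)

Use the recurrence D(n) = (n-1)(D(n-1) + D(n-2)) with D(0)=1, D(1)=0.
D(2) = 1 x (0 + 1) = 1
D(3) = 2 x (1 + 0) = 2
D(4) = 3 x (2 + 1) = 9
D(5) = 4 x (9 + 2) = 44
D(6) = 5 x (44 + 9) = 265
D(7) = 6 x (265 + 44) = 1854
D(8) = 7 x (1854 + 265) = 14833
D(9) = 8 x (D(8) + D(7)) = 8 x (14833 + 1854)

Final answer: D(9) = 133496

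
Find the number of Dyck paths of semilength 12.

Total monotonic paths to (12,12): C(24,12) = 2704156.
By the reflection principle, paths that go above the diagonal number C(24,13) = 2496144.
Valid Dyck paths: 2704156 - 2496144.
(These counts are the Catalan numbers.)

Final answer: C_{12} = 208012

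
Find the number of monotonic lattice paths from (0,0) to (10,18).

Each path has 10 right steps and 18 up steps in some order (28 steps total).
Choose which 18 of the 28 steps are up: C(28,18).

Final answer: C(28,18) = 13123110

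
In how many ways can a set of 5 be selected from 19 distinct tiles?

C(19,5) = 19!/(5! x 14!).

Final answer: \binom{19}{5} = 11628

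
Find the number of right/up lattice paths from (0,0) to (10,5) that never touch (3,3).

Total paths to (10,5): C(15,5) = 3003.
Paths through (3,3): C(6,3) x C(9,2) = 720.
Avoiding (3,3): 3003 - 720.

Final answer: 2283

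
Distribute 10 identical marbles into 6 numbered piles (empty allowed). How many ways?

Stars and bars: C(n+k-1, k-1) = C(15,5).

Final answer: C(15,5) = 3003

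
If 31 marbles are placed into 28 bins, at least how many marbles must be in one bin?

By the pigeonhole principle: ceiling(31/28).

Final answer: 2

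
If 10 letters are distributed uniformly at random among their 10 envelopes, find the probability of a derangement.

Use the recurrence D(n) = (n-1)(D(n-1) + D(n-2)) with D(0)=1, D(1)=0.
Building up: D(2)=1, D(3)=2, D(4)=9, D(5)=44, D(6)=265, D(7)=1854, D(8)=14833, D(9)=133496, D(10)=1334961.
Total arrangements: 10! = 3628800.
Probability = D(10)/10! = 16481/44800.

Final answer: D(10)/10! = 1334961/3628800 = 0.367879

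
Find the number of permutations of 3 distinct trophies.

The number of ways to arrange 3 distinct objects is 3!.

Final answer: 3! = 6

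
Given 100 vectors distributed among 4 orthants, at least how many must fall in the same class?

By pigeonhole with 100 objects and 4 categories: ceiling(100/4).

Final answer: 25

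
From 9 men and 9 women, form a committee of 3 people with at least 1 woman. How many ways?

Sum over valid woman counts:
C(9,1)C(9,2) = 324
C(9,2)C(9,1) = 324
C(9,3)C(9,0) = 84
Total: 324 + 324 + 84.

Final answer: 732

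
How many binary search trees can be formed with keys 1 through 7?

This is a standard Catalan-number count: the answer is C_n. Here n = 7.
C_n = C(2n,n)/(n+1), so C_{7} = C(14,7)/8 = 3432/8.

Final answer: C_{7} = 429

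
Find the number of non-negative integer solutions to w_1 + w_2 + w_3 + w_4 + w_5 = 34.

Stars and bars with 34 stars and 4 bars:
C(34+5-1, 5-1) = C(38,4).

Final answer: C(38,4) = 73815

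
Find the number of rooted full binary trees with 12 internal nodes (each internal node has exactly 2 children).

The structures are counted by the Catalan number C_n. Here n = 12.
Using C_0 = 1 and C_(k+1) = C_k x 2(2k+1)/(k+2), build up term by term: C_1=1, C_2=2, C_3=5, C_4=14, C_5=42, C_6=132, C_7=429, C_8=1430, C_9=4862, C_10=16796, C_11=58786, C_12=208012.

Final answer: C_{12} = 208012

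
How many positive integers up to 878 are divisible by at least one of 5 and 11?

Multiples of 5: 175. Multiples of 11: 79. Of both (lcm=55): 15.
By inclusion-exclusion: 175 + 79 - 15.

Final answer: 239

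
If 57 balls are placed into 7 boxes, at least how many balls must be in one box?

By the pigeonhole principle: ceiling(57/7).

Final answer: 9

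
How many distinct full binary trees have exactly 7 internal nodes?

The structures are counted by the Catalan number C_n. Here n = 7.
Using C_0 = 1 and C_(k+1) = C_k x 2(2k+1)/(k+2), build up term by term: C_1=1, C_2=2, C_3=5, C_4=14, C_5=42, C_6=132, C_7=429.

Final answer: C_{7} = 429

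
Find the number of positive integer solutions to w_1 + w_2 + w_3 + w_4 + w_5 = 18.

Substitute w'_i = w_i - 1 (so w'_i >= 0). Then sum w'_i = 18 - 5 = 13.
Stars and bars: C(13+5-1, 5-1) = C(17,4).

Final answer: C(17,4) = 2380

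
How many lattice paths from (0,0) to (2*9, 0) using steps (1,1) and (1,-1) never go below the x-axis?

Total monotonic paths to (9,9): C(18,9) = 48620.
Reflecting each bad path at its first crossing gives a bijection with paths to (8,10): C(18,10) = 43758.
Valid Dyck paths: 48620 - 43758.
(This is the Catalan number C_{9}.)

Final answer: C_{9} = 4862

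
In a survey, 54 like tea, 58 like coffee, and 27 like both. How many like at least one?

|A union B| = |A| + |B| - |A intersect B| = 54 + 58 - 27.

Final answer: 85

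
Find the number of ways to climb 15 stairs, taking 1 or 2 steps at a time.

Condition on the final move: it is a 1-step (f(n-1) ways to get there) or a 2-step (f(n-2) ways), so f(n) = f(n-1) + f(n-2), with f(1)=1, f(2)=2.
Iterating the recurrence: f(1)=1, f(2)=2, f(3)=3, f(4)=5, f(5)=8, f(6)=13, f(7)=21, f(8)=34, f(9)=55, f(10)=89, f(11)=144, f(12)=233, f(13)=377, f(14)=610, f(15)=987.

Final answer: 987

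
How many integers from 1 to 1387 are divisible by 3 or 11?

Multiples of 3: 462. Multiples of 11: 126. Of both (lcm=33): 42.
By inclusion-exclusion: 462 + 126 - 42.

Final answer: 546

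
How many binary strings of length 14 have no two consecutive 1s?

Let a(n) count valid strings. If the last bit is 0 the prefix is any valid string of length n-1; if it is 1 the string must end in 01 with a valid prefix of length n-2. So a(n) = a(n-1) + a(n-2), a(1)=2, a(2)=3.
Building up term by term: a(1)=2, a(2)=3, a(3)=5, a(4)=8, a(5)=13, a(6)=21, a(7)=34, a(8)=55, a(9)=89, a(10)=144, a(11)=233, a(12)=377, a(13)=610, a(14)=987.

Final answer: 987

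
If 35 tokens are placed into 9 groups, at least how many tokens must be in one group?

By the pigeonhole principle: ceiling(35/9).

Final answer: 4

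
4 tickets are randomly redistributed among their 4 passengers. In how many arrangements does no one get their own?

D(n) = (n-1)(D(n-1) + D(n-2)), D(0)=1, D(1)=0.
D(2) = 1 x (0 + 1) = 1
D(3) = 2 x (1 + 0) = 2
D(4) = 3 x (D(3) + D(2)) = 3 x (2 + 1)

Final answer: D(4) = 9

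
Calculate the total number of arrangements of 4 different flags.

The number of ways to arrange 4 distinct objects is 4!.

Final answer: 4! = 24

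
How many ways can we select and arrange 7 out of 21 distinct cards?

P(21,7) = 21!/(21-7)! = 21!/14!.

Final answer: P(21,7) = 586051200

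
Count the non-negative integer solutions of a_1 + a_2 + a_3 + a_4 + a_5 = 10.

Stars and bars with 10 stars and 4 bars:
C(10+5-1, 5-1) = C(14,4).

Final answer: C(14,4) = 1001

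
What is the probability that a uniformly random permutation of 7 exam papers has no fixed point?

D(n) = (n-1)(D(n-1) + D(n-2)), D(0)=1, D(1)=0.
Building up: D(2)=1, D(3)=2, D(4)=9, D(5)=44, D(6)=265, D(7)=1854.
Total arrangements: 7! = 5040.
Probability = D(7)/7! = 103/280.

Final answer: D(7)/7! = 1854/5040 = 0.367857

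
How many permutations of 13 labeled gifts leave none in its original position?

D(n) = (n-1)(D(n-1) + D(n-2)), D(0)=1, D(1)=0.
D(2) = 1 x (0 + 1) = 1
D(3) = 2 x (1 + 0) = 2
D(4) = 3 x (2 + 1) = 9
D(5) = 4 x (9 + 2) = 44
D(6) = 5 x (44 + 9) = 265
D(7) = 6 x (265 + 44) = 1854
D(8) = 7 x (1854 + 265) = 14833
D(9) = 8 x (14833 + 1854) = 133496
D(10) = 9 x (133496 + 14833) = 1334961
D(11) = 10 x (1334961 + 133496) = 14684570
D(12) = 11 x (14684570 + 1334961) = 176214841
D(13) = 12 x (D(12) + D(11)) = 12 x (176214841 + 14684570)

Final answer: D(13) = 2290792932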